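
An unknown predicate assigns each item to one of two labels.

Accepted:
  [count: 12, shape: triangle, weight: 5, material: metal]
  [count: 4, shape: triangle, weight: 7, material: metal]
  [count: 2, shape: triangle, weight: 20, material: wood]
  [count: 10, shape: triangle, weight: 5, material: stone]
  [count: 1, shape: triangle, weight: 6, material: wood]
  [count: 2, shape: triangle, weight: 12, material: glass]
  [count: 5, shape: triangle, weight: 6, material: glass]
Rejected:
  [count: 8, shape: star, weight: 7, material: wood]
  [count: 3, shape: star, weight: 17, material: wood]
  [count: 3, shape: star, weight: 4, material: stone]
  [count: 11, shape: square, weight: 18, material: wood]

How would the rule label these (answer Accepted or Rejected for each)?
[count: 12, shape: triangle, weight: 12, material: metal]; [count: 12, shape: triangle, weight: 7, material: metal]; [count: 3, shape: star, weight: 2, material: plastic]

Accepted, Accepted, Rejected

The rule appears to be: shape is triangle.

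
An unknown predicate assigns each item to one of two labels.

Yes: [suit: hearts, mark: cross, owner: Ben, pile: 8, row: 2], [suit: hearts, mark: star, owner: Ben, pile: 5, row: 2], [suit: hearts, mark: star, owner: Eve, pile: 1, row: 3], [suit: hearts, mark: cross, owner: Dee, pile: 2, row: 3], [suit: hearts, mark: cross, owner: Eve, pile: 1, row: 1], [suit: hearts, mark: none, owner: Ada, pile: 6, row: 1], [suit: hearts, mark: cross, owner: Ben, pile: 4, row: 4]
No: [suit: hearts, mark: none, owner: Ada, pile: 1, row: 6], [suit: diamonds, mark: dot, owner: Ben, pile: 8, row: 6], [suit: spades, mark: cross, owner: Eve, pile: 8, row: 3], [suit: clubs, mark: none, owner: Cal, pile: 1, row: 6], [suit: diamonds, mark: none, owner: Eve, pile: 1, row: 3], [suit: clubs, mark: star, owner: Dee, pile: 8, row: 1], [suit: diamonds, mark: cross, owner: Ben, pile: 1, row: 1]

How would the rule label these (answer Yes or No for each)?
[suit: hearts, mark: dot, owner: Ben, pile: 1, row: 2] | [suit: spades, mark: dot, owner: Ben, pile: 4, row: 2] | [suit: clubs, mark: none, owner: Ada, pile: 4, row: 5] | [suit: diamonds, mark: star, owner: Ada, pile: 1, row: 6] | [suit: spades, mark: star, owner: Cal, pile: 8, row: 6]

Yes, No, No, No, No

The distinguishing property — suit is hearts AND row ≤ 4 — holds for all the 'Yes' cases and none of the 'No' cases.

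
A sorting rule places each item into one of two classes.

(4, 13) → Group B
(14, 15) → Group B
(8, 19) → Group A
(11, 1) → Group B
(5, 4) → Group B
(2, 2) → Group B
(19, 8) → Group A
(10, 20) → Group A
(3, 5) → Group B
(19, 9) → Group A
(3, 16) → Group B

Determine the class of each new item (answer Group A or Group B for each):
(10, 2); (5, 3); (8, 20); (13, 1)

Group B, Group B, Group A, Group B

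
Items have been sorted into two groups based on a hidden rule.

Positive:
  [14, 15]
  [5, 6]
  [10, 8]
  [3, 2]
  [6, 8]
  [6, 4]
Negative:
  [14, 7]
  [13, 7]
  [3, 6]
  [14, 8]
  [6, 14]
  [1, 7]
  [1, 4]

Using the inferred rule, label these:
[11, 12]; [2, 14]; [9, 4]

Positive, Negative, Negative

All 'Positive' examples share one property — |first − second| ≤ 2 — and every 'Negative' example lacks it.
[11, 12] — |11−12| = 1, hence Positive.
[2, 14] — |2−14| = 12, hence Negative.
[9, 4] — |9−4| = 5, hence Negative.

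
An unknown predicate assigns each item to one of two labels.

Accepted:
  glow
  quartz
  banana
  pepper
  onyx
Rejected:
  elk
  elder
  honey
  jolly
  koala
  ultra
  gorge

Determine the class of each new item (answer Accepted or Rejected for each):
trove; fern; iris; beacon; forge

Comparing the two groups points to one rule — even length.
Rejected: trove, since length 5.
Accepted: fern, since length 4.
Accepted: iris, since length 4.
Accepted: beacon, since length 6.
Rejected: forge, since length 5.

Rejected, Accepted, Accepted, Accepted, Rejected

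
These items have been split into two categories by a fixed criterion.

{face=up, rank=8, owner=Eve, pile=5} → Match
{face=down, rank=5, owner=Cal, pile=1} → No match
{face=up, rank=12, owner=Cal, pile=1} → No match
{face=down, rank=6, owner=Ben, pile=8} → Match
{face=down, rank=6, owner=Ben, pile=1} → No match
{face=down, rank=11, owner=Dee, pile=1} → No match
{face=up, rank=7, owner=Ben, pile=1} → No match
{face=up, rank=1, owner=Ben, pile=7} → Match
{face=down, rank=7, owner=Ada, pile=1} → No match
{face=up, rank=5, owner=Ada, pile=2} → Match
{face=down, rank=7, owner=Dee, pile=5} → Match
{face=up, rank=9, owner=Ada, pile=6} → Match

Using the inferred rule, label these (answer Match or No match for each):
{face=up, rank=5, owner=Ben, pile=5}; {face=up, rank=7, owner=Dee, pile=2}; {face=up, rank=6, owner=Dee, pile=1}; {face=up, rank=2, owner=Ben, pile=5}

The common property of the 'Match' items is: pile ≥ 2. No 'No match' item has it.
{face=up, rank=5, owner=Ben, pile=5} — pile = 5, hence Match.
{face=up, rank=7, owner=Dee, pile=2} — pile = 2, hence Match.
{face=up, rank=6, owner=Dee, pile=1} — pile = 1, hence No match.
{face=up, rank=2, owner=Ben, pile=5} — pile = 5, hence Match.

Match, Match, No match, Match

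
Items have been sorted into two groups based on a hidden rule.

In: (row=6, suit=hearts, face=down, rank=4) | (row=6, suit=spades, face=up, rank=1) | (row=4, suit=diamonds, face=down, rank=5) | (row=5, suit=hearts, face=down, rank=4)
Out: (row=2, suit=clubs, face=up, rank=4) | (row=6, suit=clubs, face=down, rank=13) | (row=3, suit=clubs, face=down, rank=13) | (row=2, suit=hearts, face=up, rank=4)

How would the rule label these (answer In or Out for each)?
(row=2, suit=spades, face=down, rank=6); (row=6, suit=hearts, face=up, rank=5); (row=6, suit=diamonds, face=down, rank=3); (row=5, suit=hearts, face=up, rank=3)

The simplest hypothesis consistent with all the labels is: rank ≤ 5 AND row ≥ 3.
(row=2, suit=spades, face=down, rank=6): rank = 6, row = 2 — does not satisfy this, so Out. (row=6, suit=hearts, face=up, rank=5): rank = 5, row = 6 — satisfies this, so In. (row=6, suit=diamonds, face=down, rank=3): rank = 3, row = 6 — satisfies this, so In. (row=5, suit=hearts, face=up, rank=3): rank = 3, row = 5 — satisfies this, so In.

Out, In, In, In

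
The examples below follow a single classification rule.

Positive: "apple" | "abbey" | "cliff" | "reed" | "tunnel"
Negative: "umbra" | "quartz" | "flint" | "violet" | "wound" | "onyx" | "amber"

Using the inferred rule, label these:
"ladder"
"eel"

A rule that fits every label: has a double letter — true of each 'Positive' example, false of each 'Negative' one.
"ladder": 'dd' doubled, qualifies → Positive.
"eel": 'ee' doubled, qualifies → Positive.

Positive, Positive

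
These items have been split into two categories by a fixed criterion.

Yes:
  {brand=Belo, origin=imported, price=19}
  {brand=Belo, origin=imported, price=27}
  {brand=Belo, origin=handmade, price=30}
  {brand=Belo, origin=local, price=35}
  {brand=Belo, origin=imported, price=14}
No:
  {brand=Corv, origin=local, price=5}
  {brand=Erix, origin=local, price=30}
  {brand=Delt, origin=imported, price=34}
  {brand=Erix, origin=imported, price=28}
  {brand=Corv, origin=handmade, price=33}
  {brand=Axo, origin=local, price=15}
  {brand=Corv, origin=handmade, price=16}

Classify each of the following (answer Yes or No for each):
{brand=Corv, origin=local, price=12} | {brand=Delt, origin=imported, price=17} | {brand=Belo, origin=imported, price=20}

Looking at the examples, the only property every 'Yes' case has and every 'No' case lacks is: brand is Belo.
{brand=Corv, origin=local, price=12}: brand is Corv, lacks this property → No.
{brand=Delt, origin=imported, price=17}: brand is Delt, lacks this property → No.
{brand=Belo, origin=imported, price=20}: brand is Belo, meets the rule → Yes.

No, No, Yes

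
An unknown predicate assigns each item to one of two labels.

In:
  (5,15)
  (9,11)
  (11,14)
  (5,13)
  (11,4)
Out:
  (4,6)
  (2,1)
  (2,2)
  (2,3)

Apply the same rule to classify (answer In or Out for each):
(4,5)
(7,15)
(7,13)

Every 'In' example satisfies: first is odd. None of the 'Out' examples do.
(4,5): first 4, lacks this property → Out.
(7,15): first 7, meets the rule → In.
(7,13): first 7, meets the rule → In.

Out, In, In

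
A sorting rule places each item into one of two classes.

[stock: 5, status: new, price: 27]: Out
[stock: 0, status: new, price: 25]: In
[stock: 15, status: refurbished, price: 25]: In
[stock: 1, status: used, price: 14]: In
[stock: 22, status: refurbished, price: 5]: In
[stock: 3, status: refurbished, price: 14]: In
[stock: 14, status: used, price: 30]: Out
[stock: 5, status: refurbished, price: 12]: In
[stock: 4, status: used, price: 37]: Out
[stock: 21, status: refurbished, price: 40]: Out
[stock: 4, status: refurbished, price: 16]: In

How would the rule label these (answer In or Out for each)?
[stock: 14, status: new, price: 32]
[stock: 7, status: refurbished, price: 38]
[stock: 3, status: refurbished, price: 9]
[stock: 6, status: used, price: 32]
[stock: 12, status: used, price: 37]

Out, Out, In, Out, Out

The pattern is that an item is 'In' exactly when: price ≤ 25.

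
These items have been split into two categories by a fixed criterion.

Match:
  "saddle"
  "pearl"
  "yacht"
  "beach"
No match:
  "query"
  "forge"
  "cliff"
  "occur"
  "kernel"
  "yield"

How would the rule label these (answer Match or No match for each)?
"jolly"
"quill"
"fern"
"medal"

No match, No match, No match, Match

The classifier is using: contains 'a'.
"jolly" — no 'a', hence No match. "quill" — no 'a', hence No match. "fern" — no 'a', hence No match. "medal" — has 'a', hence Match.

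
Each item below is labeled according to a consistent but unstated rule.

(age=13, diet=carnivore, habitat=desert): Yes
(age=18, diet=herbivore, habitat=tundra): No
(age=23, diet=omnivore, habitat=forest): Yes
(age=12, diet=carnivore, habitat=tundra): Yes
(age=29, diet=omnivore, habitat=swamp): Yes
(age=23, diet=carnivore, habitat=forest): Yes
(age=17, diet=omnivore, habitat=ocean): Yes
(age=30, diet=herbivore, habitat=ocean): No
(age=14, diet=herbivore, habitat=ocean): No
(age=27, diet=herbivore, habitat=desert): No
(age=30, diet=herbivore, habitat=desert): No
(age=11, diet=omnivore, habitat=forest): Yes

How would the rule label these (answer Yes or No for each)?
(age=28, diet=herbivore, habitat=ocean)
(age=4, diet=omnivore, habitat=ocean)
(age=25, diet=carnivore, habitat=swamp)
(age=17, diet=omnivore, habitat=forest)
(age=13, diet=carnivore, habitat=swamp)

No, Yes, Yes, Yes, Yes

Rule: diet is not herbivore. This holds for each 'Yes' example and fails for each 'No' one.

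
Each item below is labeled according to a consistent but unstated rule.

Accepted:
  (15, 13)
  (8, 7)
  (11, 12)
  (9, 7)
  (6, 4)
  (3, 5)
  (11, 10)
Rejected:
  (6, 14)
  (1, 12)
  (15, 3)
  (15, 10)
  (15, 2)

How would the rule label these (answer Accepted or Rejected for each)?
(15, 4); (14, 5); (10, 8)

The classifier is using: |first − second| ≤ 2.
(15, 4) — |15−4| = 11, hence Rejected.
(14, 5) — |14−5| = 9, hence Rejected.
(10, 8) — |10−8| = 2, hence Accepted.

Rejected, Rejected, Accepted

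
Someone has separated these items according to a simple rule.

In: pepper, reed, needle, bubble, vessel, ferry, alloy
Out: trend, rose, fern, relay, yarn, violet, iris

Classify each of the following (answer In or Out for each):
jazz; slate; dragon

The pattern is that an item is 'In' exactly when: has a double letter.
jazz: In ('zz' doubled).
slate: Out (no doubled letter).
dragon: Out (no doubled letter).

In, Out, Out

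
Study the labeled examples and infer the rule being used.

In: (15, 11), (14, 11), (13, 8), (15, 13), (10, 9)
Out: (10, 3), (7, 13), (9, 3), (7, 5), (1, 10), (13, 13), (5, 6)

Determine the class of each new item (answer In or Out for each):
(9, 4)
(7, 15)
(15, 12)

Out, Out, In

A rule that fits every label: first > second AND sum ≥ 19 — true of each 'In' example, false of each 'Out' one.
(9, 4) → 9 > 4, 9+4 = 13 → Out. (7, 15) → 7 < 15, 7+15 = 22 → Out. (15, 12) → 15 > 12, 15+12 = 27 → In.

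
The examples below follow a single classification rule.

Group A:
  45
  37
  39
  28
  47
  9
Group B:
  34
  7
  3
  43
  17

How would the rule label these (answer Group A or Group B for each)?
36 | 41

A rule that fits every label: digit sum ≥ 9 — true of each 'Group A' example, false of each 'Group B' one.

Group A, Group B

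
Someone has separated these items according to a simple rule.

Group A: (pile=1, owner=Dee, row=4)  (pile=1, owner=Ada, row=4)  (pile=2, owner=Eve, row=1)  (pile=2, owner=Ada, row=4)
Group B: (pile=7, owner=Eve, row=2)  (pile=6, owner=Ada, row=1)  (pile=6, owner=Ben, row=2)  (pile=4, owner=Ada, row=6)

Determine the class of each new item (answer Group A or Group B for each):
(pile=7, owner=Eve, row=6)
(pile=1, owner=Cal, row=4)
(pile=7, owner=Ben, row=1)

Group B, Group A, Group B

The rule appears to be: pile ≤ 2.
(pile=7, owner=Eve, row=6) → pile = 7 → Group B.
(pile=1, owner=Cal, row=4) → pile = 1 → Group A.
(pile=7, owner=Ben, row=1) → pile = 7 → Group B.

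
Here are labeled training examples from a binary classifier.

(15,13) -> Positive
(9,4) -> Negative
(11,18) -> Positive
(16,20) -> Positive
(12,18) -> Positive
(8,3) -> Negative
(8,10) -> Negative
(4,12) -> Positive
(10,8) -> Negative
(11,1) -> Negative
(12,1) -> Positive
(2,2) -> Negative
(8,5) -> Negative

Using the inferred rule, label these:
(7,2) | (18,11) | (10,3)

One predicate separates the groups cleanly: max ≥ 12.
(7,2): max 7 — does not satisfy this, so Negative. (18,11): max 18 — meets the rule, so Positive. (10,3): max 10 — does not satisfy this, so Negative.

Negative, Positive, Negative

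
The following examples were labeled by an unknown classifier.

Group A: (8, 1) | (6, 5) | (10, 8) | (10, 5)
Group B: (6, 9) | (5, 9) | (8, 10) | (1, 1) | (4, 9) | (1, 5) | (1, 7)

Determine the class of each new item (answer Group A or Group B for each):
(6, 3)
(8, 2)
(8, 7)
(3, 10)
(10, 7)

The classifier is using: first > second.
(6, 3) — 6 > 3, hence Group A. (8, 2) — 8 > 2, hence Group A. (8, 7) — 8 > 7, hence Group A. (3, 10) — 3 < 10, hence Group B. (10, 7) — 10 > 7, hence Group A.

Group A, Group A, Group A, Group B, Group A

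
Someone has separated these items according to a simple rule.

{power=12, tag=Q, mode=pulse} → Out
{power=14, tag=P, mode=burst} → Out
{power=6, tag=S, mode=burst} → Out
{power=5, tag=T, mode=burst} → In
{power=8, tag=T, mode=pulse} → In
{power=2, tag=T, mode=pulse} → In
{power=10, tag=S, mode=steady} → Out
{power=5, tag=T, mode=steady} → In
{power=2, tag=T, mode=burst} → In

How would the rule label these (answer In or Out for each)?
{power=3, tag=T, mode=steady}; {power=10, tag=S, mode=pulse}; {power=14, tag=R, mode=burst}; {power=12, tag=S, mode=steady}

The classifier is using: tag is T.
{power=3, tag=T, mode=steady}: tag is T — satisfies this, so In. {power=10, tag=S, mode=pulse}: tag is S — fails the rule, so Out. {power=14, tag=R, mode=burst}: tag is R — fails the rule, so Out. {power=12, tag=S, mode=steady}: tag is S — fails the rule, so Out.

In, Out, Out, Out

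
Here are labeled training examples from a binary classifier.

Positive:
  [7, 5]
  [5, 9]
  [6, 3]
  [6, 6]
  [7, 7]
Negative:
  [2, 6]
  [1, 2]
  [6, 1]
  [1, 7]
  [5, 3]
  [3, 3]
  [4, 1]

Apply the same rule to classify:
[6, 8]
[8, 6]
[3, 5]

'Positive' ⟺ sum ≥ 9.

Positive, Positive, Negative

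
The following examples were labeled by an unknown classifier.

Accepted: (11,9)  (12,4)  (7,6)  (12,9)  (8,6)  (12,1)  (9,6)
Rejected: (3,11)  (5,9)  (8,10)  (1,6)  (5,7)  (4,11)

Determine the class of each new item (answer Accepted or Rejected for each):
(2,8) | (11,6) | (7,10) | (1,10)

Rejected, Accepted, Rejected, Rejected

The rule appears to be: first > second.
Rejected: (2,8), since 2 < 8.
Accepted: (11,6), since 11 > 6.
Rejected: (7,10), since 7 < 10.
Rejected: (1,10), since 1 < 10.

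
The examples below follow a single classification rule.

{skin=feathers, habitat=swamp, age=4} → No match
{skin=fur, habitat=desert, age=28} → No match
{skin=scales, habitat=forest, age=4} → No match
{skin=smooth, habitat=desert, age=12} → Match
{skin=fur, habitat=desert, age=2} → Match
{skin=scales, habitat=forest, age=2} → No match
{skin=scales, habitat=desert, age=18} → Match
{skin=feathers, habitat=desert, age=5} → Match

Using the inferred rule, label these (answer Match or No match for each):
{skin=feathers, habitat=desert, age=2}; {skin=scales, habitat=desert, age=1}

Rule: habitat is desert AND age ≤ 18. This holds for each 'Match' example and fails for each 'No match' one.
{skin=feathers, habitat=desert, age=2} — habitat is desert, age = 2, hence Match.
{skin=scales, habitat=desert, age=1} — habitat is desert, age = 1, hence Match.

Match, Match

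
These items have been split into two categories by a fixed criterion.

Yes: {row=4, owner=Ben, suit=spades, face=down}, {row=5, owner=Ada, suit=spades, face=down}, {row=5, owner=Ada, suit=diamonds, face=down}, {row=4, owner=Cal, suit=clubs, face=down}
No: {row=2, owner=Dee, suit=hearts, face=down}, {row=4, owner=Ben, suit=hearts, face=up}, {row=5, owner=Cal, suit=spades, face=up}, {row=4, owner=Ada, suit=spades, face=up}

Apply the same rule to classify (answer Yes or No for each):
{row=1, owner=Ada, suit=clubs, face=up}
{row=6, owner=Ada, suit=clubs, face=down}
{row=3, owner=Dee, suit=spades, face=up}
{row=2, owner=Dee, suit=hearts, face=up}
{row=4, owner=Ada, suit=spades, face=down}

The classifier is using: face is down AND row ≥ 4.
{row=1, owner=Ada, suit=clubs, face=up} → face is up, row = 1 → No.
{row=6, owner=Ada, suit=clubs, face=down} → face is down, row = 6 → Yes.
{row=3, owner=Dee, suit=spades, face=up} → face is up, row = 3 → No.
{row=2, owner=Dee, suit=hearts, face=up} → face is up, row = 2 → No.
{row=4, owner=Ada, suit=spades, face=down} → face is down, row = 4 → Yes.

No, Yes, No, No, Yes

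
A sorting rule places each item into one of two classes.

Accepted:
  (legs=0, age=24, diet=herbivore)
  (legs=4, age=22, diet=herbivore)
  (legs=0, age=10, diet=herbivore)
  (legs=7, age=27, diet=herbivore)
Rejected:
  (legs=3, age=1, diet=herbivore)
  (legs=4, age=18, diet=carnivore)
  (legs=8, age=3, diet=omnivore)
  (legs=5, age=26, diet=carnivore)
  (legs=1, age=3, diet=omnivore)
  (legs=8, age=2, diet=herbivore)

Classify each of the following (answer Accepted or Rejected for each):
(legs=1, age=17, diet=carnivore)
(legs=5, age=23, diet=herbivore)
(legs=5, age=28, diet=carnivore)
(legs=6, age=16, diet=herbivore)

The pattern is that an item is 'Accepted' exactly when: diet is herbivore AND age ≥ 3.

Rejected, Accepted, Rejected, Accepted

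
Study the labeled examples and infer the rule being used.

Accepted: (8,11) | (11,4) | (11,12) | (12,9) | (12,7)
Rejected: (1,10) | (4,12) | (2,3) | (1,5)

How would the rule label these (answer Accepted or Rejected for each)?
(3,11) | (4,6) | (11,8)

Rejected, Rejected, Accepted

The classifier is using: first ≥ 5.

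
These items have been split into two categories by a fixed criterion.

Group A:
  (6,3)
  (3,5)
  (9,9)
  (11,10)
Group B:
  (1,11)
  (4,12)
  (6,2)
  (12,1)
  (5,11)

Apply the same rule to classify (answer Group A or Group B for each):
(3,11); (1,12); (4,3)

Group B, Group B, Group A

'Group A' ⟺ |first − second| ≤ 3.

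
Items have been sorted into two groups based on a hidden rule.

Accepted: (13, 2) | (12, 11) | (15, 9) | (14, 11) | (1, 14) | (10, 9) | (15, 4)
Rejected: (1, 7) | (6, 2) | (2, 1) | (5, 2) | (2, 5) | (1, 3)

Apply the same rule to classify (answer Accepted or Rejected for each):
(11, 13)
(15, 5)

Accepted, Accepted

Rule: sum ≥ 15. This holds for each 'Accepted' example and fails for each 'Rejected' one.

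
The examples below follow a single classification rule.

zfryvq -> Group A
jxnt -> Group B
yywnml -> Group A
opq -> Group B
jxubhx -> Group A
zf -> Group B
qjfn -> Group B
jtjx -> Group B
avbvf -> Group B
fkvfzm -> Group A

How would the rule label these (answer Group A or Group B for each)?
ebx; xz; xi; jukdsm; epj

All 'Group A' examples share one property — length 6 — and every 'Group B' example lacks it.
ebx → length 3 → Group B. xz → length 2 → Group B. xi → length 2 → Group B. jukdsm → length 6 → Group A. epj → length 3 → Group B.

Group B, Group B, Group B, Group A, Group B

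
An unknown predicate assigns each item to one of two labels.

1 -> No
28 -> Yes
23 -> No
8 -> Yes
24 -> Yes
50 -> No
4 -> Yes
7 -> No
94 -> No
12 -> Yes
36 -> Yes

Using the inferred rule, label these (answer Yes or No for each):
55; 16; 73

No, Yes, No

Every 'Yes' example satisfies: multiple of 4. None of the 'No' examples do.
55 → 55 = 4·13 + 3 → No. 16 → 16 = 4·4 → Yes. 73 → 73 = 4·18 + 1 → No.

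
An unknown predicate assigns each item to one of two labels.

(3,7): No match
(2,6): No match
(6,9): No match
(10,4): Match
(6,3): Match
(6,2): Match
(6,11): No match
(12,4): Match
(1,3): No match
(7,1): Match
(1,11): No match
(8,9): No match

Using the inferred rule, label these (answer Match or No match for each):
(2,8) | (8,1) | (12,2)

No match, Match, Match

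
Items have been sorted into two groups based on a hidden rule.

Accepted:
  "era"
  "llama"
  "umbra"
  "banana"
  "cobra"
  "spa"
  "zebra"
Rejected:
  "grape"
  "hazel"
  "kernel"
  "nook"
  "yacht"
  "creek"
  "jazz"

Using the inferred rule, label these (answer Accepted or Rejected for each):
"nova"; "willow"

The classifier is using: ends with 'a'.

Accepted, Rejected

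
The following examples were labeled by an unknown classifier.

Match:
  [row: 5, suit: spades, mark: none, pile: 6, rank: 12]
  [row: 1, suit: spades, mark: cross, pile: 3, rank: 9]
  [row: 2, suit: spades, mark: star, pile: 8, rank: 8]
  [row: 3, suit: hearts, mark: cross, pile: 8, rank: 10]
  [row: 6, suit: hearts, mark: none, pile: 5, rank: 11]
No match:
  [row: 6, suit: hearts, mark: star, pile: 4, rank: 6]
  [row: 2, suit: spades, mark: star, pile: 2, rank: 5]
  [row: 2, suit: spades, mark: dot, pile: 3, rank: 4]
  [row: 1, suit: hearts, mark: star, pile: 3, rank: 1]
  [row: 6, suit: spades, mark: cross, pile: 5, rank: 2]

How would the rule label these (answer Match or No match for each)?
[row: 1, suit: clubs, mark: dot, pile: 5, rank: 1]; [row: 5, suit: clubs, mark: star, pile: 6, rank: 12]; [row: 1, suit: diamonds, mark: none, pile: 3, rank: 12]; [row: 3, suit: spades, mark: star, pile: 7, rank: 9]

'Match' ⟺ rank ≥ 8.
No match: [row: 1, suit: clubs, mark: dot, pile: 5, rank: 1], since rank = 1.
Match: [row: 5, suit: clubs, mark: star, pile: 6, rank: 12], since rank = 12.
Match: [row: 1, suit: diamonds, mark: none, pile: 3, rank: 12], since rank = 12.
Match: [row: 3, suit: spades, mark: star, pile: 7, rank: 9], since rank = 9.

No match, Match, Match, Match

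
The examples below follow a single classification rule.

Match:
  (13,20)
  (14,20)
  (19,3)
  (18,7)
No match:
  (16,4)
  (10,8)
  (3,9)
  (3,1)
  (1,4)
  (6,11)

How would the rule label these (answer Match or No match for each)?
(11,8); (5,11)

No match, No match

'Match' ⟺ sum ≥ 22.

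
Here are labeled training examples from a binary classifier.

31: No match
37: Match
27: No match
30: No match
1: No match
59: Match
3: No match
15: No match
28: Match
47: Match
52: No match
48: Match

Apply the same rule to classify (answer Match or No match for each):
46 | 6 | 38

The rule appears to be: digit sum ≥ 10.

Match, No match, Match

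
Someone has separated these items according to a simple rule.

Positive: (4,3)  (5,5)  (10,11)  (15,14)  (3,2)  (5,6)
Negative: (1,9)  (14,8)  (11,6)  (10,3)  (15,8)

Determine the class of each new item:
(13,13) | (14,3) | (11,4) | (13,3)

Positive, Negative, Negative, Negative

The classifier is using: |first − second| ≤ 1.
Positive: (13,13), since |13−13| = 0. Negative: (14,3), since |14−3| = 11. Negative: (11,4), since |11−4| = 7. Negative: (13,3), since |13−3| = 10.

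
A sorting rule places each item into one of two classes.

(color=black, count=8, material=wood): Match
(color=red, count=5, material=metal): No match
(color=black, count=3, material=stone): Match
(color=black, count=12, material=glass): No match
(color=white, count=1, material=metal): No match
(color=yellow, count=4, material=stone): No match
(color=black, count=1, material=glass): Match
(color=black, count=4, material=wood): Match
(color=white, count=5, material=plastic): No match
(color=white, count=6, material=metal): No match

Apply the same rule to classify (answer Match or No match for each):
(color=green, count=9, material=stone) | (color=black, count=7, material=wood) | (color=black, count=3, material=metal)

A rule that fits every label: color is black AND count ≤ 8 — true of each 'Match' example, false of each 'No match' one.
No match: (color=green, count=9, material=stone), since color is green, count = 9.
Match: (color=black, count=7, material=wood), since color is black, count = 7.
Match: (color=black, count=3, material=metal), since color is black, count = 3.

No match, Match, Match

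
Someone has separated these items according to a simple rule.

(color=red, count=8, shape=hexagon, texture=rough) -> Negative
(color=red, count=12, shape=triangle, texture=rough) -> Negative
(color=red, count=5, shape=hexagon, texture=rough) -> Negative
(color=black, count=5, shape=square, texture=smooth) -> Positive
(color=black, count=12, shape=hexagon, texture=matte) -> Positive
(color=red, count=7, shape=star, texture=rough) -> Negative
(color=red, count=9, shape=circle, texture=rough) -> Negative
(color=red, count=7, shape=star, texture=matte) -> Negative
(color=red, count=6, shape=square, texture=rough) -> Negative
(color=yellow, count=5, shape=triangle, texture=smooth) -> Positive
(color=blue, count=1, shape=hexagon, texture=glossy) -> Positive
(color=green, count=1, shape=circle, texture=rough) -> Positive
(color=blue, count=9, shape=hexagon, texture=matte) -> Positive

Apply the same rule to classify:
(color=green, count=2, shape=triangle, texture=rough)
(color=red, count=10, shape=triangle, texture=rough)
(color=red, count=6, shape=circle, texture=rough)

Checking candidate rules against both groups, what survives is: color is not red.

Positive, Negative, Negative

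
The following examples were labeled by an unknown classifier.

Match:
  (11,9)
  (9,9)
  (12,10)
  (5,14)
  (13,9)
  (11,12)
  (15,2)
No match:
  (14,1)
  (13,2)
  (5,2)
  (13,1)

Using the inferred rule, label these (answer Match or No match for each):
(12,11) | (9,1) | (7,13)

The rule appears to be: sum ≥ 17.
(12,11) → 12+11 = 23 → Match.
(9,1) → 9+1 = 10 → No match.
(7,13) → 7+13 = 20 → Match.

Match, No match, Match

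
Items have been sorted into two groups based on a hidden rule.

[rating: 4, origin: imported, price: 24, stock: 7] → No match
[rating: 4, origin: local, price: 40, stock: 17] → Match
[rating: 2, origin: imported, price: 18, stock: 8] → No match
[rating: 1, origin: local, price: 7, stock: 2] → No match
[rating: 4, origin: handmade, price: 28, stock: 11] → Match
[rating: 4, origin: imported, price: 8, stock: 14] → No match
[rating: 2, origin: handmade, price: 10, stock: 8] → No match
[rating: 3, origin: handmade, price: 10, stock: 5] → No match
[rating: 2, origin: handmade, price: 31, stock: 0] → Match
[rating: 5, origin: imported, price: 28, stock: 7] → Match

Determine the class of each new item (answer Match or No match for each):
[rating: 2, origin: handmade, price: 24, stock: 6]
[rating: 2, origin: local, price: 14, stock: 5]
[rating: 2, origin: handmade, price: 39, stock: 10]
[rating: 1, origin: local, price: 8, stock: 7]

The rule appears to be: price ≥ 28.

No match, No match, Match, No match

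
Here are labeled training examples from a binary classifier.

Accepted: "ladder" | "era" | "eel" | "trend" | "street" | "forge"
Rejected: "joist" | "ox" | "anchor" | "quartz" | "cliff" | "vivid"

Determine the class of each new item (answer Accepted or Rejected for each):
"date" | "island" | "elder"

Accepted, Rejected, Accepted

'Accepted' ⟺ contains 'e'.
"date" — has 'e', hence Accepted.
"island" — no 'e', hence Rejected.
"elder" — has 'e', hence Accepted.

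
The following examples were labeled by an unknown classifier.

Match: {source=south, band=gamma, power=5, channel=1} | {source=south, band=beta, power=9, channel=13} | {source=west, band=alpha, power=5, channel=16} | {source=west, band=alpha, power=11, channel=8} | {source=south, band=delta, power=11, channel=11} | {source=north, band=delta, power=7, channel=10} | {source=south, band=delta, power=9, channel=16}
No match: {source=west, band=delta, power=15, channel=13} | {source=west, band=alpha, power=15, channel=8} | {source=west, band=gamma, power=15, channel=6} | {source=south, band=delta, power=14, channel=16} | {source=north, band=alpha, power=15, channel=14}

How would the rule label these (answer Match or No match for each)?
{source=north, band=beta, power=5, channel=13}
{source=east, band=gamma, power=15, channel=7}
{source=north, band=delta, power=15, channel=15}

A rule that fits every label: power ≤ 11 — true of each 'Match' example, false of each 'No match' one.
{source=north, band=beta, power=5, channel=13}: Match (power = 5). {source=east, band=gamma, power=15, channel=7}: No match (power = 15). {source=north, band=delta, power=15, channel=15}: No match (power = 15).

Match, No match, No match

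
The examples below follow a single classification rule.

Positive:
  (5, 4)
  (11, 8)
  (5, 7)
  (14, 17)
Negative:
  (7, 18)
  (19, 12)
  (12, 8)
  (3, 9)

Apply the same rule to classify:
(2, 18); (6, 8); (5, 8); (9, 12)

Negative, Positive, Positive, Positive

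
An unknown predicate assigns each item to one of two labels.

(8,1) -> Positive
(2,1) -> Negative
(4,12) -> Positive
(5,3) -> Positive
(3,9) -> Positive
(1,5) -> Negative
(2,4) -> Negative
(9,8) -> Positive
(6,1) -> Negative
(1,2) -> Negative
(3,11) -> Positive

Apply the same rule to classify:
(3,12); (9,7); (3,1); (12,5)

Positive, Positive, Negative, Positive

Every 'Positive' example satisfies: sum ≥ 8. None of the 'Negative' examples do.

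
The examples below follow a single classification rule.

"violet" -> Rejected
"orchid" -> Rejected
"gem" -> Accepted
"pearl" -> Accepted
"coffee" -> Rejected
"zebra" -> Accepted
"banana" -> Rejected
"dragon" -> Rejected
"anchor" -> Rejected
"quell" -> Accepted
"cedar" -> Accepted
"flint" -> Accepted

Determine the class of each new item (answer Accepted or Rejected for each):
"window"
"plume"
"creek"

Rejected, Accepted, Accepted

'Accepted' ⟺ odd length.
"window": length 6 — does not satisfy this, so Rejected. "plume": length 5 — qualifies, so Accepted. "creek": length 5 — qualifies, so Accepted.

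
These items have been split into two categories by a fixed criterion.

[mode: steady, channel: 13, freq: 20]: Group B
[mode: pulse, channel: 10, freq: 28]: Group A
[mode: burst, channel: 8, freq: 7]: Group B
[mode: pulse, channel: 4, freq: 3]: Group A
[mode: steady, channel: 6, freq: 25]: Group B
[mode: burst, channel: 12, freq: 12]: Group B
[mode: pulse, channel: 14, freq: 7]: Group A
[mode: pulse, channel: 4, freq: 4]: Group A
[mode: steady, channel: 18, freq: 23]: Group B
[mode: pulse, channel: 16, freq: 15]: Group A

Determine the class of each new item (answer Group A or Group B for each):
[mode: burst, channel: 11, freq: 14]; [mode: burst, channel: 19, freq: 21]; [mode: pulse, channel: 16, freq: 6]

Group B, Group B, Group A

Rule: mode is pulse. This holds for each 'Group A' example and fails for each 'Group B' one.
[mode: burst, channel: 11, freq: 14]: mode is burst, fails the rule → Group B. [mode: burst, channel: 19, freq: 21]: mode is burst, fails the rule → Group B. [mode: pulse, channel: 16, freq: 6]: mode is pulse, passes → Group A.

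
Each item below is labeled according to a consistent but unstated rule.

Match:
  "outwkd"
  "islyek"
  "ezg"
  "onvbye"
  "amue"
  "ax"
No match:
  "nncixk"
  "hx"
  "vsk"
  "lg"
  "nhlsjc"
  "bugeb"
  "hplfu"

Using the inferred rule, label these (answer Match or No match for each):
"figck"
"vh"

No match, No match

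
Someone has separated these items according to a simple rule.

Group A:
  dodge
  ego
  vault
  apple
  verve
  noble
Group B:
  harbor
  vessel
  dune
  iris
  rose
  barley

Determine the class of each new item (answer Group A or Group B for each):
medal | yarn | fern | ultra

Checking candidate rules against both groups, what survives is: odd length.

Group A, Group B, Group B, Group A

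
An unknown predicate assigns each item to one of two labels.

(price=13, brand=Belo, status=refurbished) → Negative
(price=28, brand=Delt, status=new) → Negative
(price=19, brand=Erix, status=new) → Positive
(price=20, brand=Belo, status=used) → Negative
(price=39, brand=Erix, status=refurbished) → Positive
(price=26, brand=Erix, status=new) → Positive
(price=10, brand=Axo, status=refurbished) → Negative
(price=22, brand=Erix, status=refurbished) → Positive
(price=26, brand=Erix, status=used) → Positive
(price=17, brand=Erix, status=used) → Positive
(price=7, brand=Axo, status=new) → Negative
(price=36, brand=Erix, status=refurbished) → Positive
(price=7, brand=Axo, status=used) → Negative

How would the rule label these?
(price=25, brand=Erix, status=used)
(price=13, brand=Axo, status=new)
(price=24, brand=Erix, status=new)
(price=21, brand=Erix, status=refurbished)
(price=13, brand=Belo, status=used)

Positive, Negative, Positive, Positive, Negative

The pattern is that an item is 'Positive' exactly when: brand is Erix.
Positive: (price=25, brand=Erix, status=used), since brand is Erix.
Negative: (price=13, brand=Axo, status=new), since brand is Axo.
Positive: (price=24, brand=Erix, status=new), since brand is Erix.
Positive: (price=21, brand=Erix, status=refurbished), since brand is Erix.
Negative: (price=13, brand=Belo, status=used), since brand is Belo.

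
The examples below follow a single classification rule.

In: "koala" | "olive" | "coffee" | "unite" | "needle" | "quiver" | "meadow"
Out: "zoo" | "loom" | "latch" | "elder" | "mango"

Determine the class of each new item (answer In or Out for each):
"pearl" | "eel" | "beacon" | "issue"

Out, Out, In, In

The distinguishing property — has ≥ 3 vowels — holds for all the 'In' cases and none of the 'Out' cases.
"pearl": 2 vowels — lacks this property, so Out. "eel": 2 vowels — lacks this property, so Out. "beacon": 3 vowels — checks out, so In. "issue": 3 vowels — checks out, so In.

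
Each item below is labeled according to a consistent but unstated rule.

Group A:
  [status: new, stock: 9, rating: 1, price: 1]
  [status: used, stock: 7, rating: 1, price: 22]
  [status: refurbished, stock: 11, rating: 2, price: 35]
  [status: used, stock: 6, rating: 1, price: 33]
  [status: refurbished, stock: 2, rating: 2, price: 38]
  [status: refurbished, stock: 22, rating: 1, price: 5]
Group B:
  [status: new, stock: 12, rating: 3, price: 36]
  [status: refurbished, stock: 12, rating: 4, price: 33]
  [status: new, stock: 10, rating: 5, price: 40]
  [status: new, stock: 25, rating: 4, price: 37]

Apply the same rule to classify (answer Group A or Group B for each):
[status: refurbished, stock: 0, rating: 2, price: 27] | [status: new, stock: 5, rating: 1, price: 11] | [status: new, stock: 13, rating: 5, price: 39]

The distinguishing property — rating ≤ 2 — holds for all the 'Group A' cases and none of the 'Group B' cases.
[status: refurbished, stock: 0, rating: 2, price: 27] — rating = 2, hence Group A.
[status: new, stock: 5, rating: 1, price: 11] — rating = 1, hence Group A.
[status: new, stock: 13, rating: 5, price: 39] — rating = 5, hence Group B.

Group A, Group A, Group B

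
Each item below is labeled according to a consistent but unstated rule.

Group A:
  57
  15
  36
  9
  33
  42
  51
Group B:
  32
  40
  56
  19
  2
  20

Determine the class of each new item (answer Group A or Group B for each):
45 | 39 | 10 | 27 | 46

Checking candidate rules against both groups, what survives is: multiple of 3.
45: 45 = 3·15 — matches, so Group A.
39: 39 = 3·13 — matches, so Group A.
10: 10 = 3·3 + 1 — doesn't match, so Group B.
27: 27 = 3·9 — matches, so Group A.
46: 46 = 3·15 + 1 — doesn't match, so Group B.

Group A, Group A, Group B, Group A, Group B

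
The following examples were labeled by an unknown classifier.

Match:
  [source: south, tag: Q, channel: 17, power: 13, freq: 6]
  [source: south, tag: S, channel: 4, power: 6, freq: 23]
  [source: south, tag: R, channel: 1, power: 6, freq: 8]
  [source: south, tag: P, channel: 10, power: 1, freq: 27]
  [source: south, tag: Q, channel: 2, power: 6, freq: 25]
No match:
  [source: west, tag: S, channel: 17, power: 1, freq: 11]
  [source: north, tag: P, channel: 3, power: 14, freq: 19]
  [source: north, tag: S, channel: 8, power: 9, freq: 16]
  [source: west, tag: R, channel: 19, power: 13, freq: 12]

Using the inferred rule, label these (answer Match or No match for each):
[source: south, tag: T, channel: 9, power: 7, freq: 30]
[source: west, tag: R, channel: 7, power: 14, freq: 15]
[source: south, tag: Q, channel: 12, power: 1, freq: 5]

Match, No match, Match

All 'Match' examples share one property — source is south — and every 'No match' example lacks it.
[source: south, tag: T, channel: 9, power: 7, freq: 30] — source is south, hence Match. [source: west, tag: R, channel: 7, power: 14, freq: 15] — source is west, hence No match. [source: south, tag: Q, channel: 12, power: 1, freq: 5] — source is south, hence Match.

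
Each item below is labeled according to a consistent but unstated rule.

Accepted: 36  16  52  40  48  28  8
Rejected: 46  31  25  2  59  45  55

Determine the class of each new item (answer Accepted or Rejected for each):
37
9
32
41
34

The simplest hypothesis consistent with all the labels is: multiple of 4.

Rejected, Rejected, Accepted, Rejected, Rejected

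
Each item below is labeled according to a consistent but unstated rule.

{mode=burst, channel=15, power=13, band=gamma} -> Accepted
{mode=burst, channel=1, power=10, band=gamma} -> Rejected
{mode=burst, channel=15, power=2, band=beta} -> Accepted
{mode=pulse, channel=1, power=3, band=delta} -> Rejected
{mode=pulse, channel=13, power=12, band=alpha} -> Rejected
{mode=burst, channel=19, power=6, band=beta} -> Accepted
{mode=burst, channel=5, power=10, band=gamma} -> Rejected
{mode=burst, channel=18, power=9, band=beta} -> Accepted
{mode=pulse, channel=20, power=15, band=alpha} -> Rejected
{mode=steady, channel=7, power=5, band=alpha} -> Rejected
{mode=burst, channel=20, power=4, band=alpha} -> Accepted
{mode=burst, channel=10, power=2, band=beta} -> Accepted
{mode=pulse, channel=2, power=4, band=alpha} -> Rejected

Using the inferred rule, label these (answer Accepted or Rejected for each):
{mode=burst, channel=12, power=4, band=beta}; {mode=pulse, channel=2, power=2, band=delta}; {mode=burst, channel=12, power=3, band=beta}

Accepted, Rejected, Accepted

One predicate separates the groups cleanly: mode is burst AND channel ≥ 7.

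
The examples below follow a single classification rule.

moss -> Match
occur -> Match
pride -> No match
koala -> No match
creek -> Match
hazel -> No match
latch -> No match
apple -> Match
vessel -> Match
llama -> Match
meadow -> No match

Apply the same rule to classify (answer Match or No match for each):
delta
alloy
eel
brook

Comparing the two groups points to one rule — has a double letter.
delta: No match (no doubled letter).
alloy: Match ('ll' doubled).
eel: Match ('ee' doubled).
brook: Match ('oo' doubled).

No match, Match, Match, Match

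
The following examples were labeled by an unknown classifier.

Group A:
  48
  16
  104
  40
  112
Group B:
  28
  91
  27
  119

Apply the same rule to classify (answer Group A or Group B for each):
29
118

Group B, Group B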